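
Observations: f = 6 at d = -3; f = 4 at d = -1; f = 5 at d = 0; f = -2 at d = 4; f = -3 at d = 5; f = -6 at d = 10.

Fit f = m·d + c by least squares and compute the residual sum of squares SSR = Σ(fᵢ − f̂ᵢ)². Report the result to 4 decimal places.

SSR = 6.8135

Sums needed: Σd·d = 151, Σd = 15, Σ1 = 6.
Right-hand side: Σd·f = -105, Σf = 4.
Eliminating c: 6·(row 1) − 15·(row 2) gives 681·m = 6·(-105) − 15·4 = -690, so m = -230/227.
Then c = (4 − 15·(-230/227))/6 = 2179/681.
Residuals: -163/681, -145/681, 1226/681, -781/681, -772/681, 635/681; SSR = 4640/681.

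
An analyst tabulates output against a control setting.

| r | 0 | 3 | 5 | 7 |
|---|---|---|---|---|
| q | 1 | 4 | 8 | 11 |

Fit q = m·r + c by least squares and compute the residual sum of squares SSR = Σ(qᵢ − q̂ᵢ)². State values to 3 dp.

SSR = 1.140

Setting ∂/∂m … = 0 gives: 83·m + 15·c = 129;  15·m + 4·c = 24.
Determinant 83·4 − 15² = 107.
m = (129·4 − 15·24)/107 = 156/107; c = (83·24 − 15·129)/107 = 57/107.
Residuals: 50/107, -97/107, 19/107, 28/107; SSR = 122/107.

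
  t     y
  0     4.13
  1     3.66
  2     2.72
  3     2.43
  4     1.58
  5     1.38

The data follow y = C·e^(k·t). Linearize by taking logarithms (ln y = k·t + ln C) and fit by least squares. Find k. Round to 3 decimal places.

With ln yᵢ as the transformed response and tᵢ as the regressor:
Σt = 15.0000, Σ(t)² = 55.0000, Σln y = 5.3838, Σt·ln y = 9.4025.
Normal system: [[55.0000, 15.0000]; [15.0000, 6]]·[k, ln C]ᵀ = [9.4025, 5.3838]ᵀ.
Slope k = (n·Σt·ln y − Σt·Σln y)/(n·Σ(t)² − (Σt)²) = (6·9.4025 − 15.0000·5.3838)/105.0000 = -0.23182; ln C = (Σln y − k·Σt)/n = 1.47685.

k = -0.232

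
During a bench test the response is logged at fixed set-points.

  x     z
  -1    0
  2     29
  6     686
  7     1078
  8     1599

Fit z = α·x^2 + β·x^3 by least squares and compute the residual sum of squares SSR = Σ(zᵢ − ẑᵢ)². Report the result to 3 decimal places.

The normal equations are: 7810·α + 57382·β = 179970;  57382·α + 426514·β = 1336850.
Δ = 7810·426514 − 57382² = 38380416.
α = (179970·426514 − 57382·1336850)/38380416 = 6074735/4797552; β = (7810·1336850 − 57382·179970)/38380416 = 14219995/4797552.
Residuals: 2036315/1199388, 267527/1199388, 75941/399796, -279937/399796, 116573/299847; SSR = 4329511/1199388.

SSR = 3.610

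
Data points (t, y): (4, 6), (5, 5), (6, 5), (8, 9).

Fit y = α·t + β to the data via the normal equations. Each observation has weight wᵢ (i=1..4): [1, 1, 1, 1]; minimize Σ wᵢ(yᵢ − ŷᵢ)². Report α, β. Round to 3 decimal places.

α = 0.829, β = 1.486

Setting ∂/∂α … = 0 gives: 141·α + 23·β = 151;  23·α + 4·β = 25.
Eliminating β: 4·(row 1) − 23·(row 2) gives 35·α = 4·151 − 23·25 = 29, so α = 29/35.
Then β = (25 − 23·(29/35))/4 = 52/35.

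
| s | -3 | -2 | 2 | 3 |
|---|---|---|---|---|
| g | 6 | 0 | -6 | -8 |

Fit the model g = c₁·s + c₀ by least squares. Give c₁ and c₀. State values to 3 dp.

c₁ = -2.077, c₀ = -2.000

With design matrix M, MᵀM = [[26, 0]; [0, 4]] and Mᵀg = [-54, -8]ᵀ.
det = 26·4 − 0² = 104.
c₁ = ((-54)·4 − 0·(-8))/104 = -27/13; c₀ = (26·(-8) − 0·(-54))/104 = -2.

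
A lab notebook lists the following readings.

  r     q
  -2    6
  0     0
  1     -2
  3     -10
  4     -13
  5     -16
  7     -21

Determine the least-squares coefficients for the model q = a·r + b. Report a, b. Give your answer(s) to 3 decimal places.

Entries of AᵀA: Σr·r = 104, Σr = 18, Σ1 = 7.
Moment sums: Σr·q = -323, Σq = -56.
So AᵀA·[a, b]ᵀ = Aᵀq: [[104, 18]; [18, 7]]·[a, b]ᵀ = [-323, -56]ᵀ.
Eliminating b: 7·(row 1) − 18·(row 2) gives 404·a = 7·(-323) − 18·(-56) = -1253, so a = -1253/404.
Then b = ((-56) − 18·(-1253/404))/7 = -5/202.

a = -3.101, b = -0.025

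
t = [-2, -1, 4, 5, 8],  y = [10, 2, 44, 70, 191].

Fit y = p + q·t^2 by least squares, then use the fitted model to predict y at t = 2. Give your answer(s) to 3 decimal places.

ŷ = 9.232

The normal system AᵀA·[p, q]ᵀ = Aᵀy is [[5, 110]; [110, 4994]]·[p, q]ᵀ = [317, 14720]ᵀ.
det = 5·4994 − 110² = 12870.
p = (317·4994 − 110·14720)/12870 = -547/195; q = (5·14720 − 110·317)/12870 = 1291/429.
At t = 2: ŷ = (-547/195)·(1) + (1291/429)·(4) = 6601/715.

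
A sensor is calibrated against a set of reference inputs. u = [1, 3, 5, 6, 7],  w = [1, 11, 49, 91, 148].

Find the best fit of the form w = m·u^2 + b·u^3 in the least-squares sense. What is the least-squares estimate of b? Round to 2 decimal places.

b = 0.50

AᵀA·[m, b]ᵀ = Aᵀw reads: 4404·m + 27952·b = 11853;  27952·m + 180660·b = 76843.
(Σu^2·u^2 = 4404, Σu^2·u^3 = 27952, Σu^3·u^3 = 180660, Σu^2·w = 11853, Σu^3·w = 76843.)
det = 4404·180660 − 27952² = 14312336.
m = (11853·180660 − 27952·76843)/14312336 = -1638139/3578084; b = (4404·76843 − 27952·11853)/14312336 = 1775379/3578084.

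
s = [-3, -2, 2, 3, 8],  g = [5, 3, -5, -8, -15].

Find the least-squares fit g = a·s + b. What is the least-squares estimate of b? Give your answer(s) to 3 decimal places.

Setting ∂/∂a … = 0 gives: 90·a + 8·b = -175;  8·a + 5·b = -20.
Eliminating b: 5·(row 1) − 8·(row 2) gives 386·a = 5·(-175) − 8·(-20) = -715, so a = -715/386.
Then b = ((-20) − 8·(-715/386))/5 = -200/193.

b = -1.036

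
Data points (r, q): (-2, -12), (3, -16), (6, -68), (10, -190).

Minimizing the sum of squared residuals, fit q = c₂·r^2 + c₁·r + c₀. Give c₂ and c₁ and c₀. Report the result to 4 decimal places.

AᵀA·[c₂, c₁, c₀]ᵀ = Aᵀq reads: 11393·c₂ + 1235·c₁ + 149·c₀ = -21640;  1235·c₂ + 149·c₁ + 17·c₀ = -2332;  149·c₂ + 17·c₁ + 4·c₀ = -286.
Solving the 3×3 system (Gaussian elimination) gives c₂ = -2380/1199, c₁ = 1218/1199, c₀ = -2250/1199.

c₂ = -1.9850, c₁ = 1.0158, c₀ = -1.8766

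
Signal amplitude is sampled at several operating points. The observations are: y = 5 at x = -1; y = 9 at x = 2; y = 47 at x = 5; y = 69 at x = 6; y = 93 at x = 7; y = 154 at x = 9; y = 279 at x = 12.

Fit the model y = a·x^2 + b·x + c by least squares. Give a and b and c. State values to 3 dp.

a = 2.005, b = -1.058, c = 2.374

AᵀA·[a, b, c]ᵀ = Aᵀy reads: 31636·a + 3148·b + 340·c = 60907;  3148·a + 340·b + 40·c = 6047;  340·a + 40·b + 7·c = 656.
(Σx^2·x^2 = 31636, Σx^2·x = 3148, Σx^2 = 340, Σx·x = 340, Σx = 40, Σ1 = 7, Σx^2·y = 60907, Σx·y = 6047, Σy = 656.)
Solving the 3×3 system (Gaussian elimination) gives a = 12367/6168, b = -6527/6168, c = 3661/1542.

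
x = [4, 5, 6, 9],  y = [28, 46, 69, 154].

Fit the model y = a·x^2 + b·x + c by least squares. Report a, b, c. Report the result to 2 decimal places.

a = 1.61, b = 4.32, c = -15.27

From the data, Σx^2·x^2 = 8738, Σx^2·x = 1134, Σx^2 = 158, Σx·x = 158, Σx = 24, Σ1 = 4.
And Σx^2·y = 16556, Σx·y = 2142, Σy = 297.
MᵀM·[a, b, c]ᵀ = Mᵀy becomes [[8738, 1134, 158]; [1134, 158, 24]; [158, 24, 4]]·[a, b, c]ᵀ = [16556, 2142, 297]ᵀ.
Solving the 3×3 system (Gaussian elimination) gives a = 583/362, b = 1563/362, c = -2764/181.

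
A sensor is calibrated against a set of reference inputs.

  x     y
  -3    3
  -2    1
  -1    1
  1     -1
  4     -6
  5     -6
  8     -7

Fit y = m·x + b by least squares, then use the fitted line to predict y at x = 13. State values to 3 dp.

ŷ = -13.185

Entries of MᵀM: Σx·x = 120, Σx = 12, Σ1 = 7.
For Mᵀy: Σx·y = -123, Σy = -15.
det = 120·7 − 12² = 696.
m = ((-123)·7 − 12·(-15))/696 = -227/232; b = (120·(-15) − 12·(-123))/696 = -27/58.
At x = 13: ŷ = (-227/232)·(13) + (-27/58)·(1) = -3059/232.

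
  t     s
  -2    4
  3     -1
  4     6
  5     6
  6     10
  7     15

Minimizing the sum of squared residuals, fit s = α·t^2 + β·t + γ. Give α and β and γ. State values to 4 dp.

Forming AᵀA = [[4675, 767, 139]; [767, 139, 23]; [139, 23, 6]] and Aᵀs = [1348, 208, 40]ᵀ gives AᵀA·[α, β, γ]ᵀ = Aᵀs.
Solving the 3×3 system (Gaussian elimination) gives α = 2585/5736, β = -28697/28680, γ = 74/1195.

α = 0.4507, β = -1.0006, γ = 0.0619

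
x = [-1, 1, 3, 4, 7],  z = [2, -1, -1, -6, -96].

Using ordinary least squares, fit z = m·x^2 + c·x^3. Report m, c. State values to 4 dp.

Sums needed: Σx^2·x^2 = 2740, Σx^2·x^3 = 18074, Σx^3·x^3 = 122476.
And Σx^2·z = -4808, Σx^3·z = -33342.
Eliminating c: 122476·(row 1) − 18074·(row 2) gives 8914764·m = 122476·(-4808) − 18074·(-33342) = 13758700, so m = 3439675/2228691.
Then c = ((-33342) − 18074·(3439675/2228691))/122476 = -1114322/2228691.

m = 1.5434, c = -0.5000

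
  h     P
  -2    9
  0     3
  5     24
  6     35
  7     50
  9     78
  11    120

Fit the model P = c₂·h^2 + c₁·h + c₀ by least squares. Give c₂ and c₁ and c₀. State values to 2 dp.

The normal equations are: 25540·c₂ + 2736·c₁ + 316·c₀ = 25184;  2736·c₂ + 316·c₁ + 36·c₀ = 2684;  316·c₂ + 36·c₁ + 7·c₀ = 319.
(Σh^2·h^2 = 25540, Σh^2·h = 2736, Σh^2 = 316, Σh·h = 316, Σh = 36, Σ1 = 7, Σh^2·P = 25184, Σh·P = 2684, ΣP = 319.)
Solving the 3×3 system (Gaussian elimination) gives c₂ = 110245/105609, c₁ = -31258/35203, c₀ = 318245/105609.

c₂ = 1.04, c₁ = -0.89, c₀ = 3.01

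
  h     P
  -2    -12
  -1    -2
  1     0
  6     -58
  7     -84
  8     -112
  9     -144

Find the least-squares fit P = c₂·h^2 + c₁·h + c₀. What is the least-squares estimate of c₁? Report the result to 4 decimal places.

c₁ = 2.1716

Entries of AᵀA: Σh^2·h^2 = 14372, Σh^2·h = 1792, Σh^2 = 236, Σh·h = 236, Σh = 28, Σ1 = 7.
For AᵀP: Σh^2·P = -25086, Σh·P = -3102, ΣP = -412.
Inverting the 3×3 Gram matrix, [c₂, c₁, c₀]ᵀ = [-45289/22286, 48397/22286, 10804/11143]ᵀ.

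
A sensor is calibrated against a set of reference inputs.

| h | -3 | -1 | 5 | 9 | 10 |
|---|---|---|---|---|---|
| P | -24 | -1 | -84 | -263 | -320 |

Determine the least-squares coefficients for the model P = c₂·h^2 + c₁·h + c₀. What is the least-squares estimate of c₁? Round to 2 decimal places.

c₁ = -1.44

Sums needed: Σh^2·h^2 = 17268, Σh^2·h = 1826, Σh^2 = 216, Σh·h = 216, Σh = 20, Σ1 = 5.
And Σh^2·P = -55620, Σh·P = -5914, ΣP = -692.
Solving the 3×3 system (Gaussian elimination) gives c₂ = -590287/192451, c₁ = -276432/192451, c₀ = -4156/27493.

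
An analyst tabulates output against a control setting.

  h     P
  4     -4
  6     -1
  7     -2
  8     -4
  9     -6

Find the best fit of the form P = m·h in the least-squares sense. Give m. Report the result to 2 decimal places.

m = -0.50

The normal system AᵀA·[m]ᵀ = AᵀP is [[246]]·[m]ᵀ = [-122]ᵀ.
Hence m = -122 / 246 ≈ -0.495935.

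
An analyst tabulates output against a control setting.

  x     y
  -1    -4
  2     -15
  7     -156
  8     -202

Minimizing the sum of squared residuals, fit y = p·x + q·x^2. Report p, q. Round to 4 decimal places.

Forming MᵀM = [[118, 862]; [862, 6514]] and Mᵀy = [-2734, -20636]ᵀ gives MᵀM·[p, q]ᵀ = Mᵀy.
Eliminating q: 6514·(row 1) − 862·(row 2) gives 25608·p = 6514·(-2734) − 862·(-20636) = -21044, so p = -5261/6402.
Then q = ((-20636) − 862·(-5261/6402))/6514 = -19585/6402.

p = -0.8218, q = -3.0592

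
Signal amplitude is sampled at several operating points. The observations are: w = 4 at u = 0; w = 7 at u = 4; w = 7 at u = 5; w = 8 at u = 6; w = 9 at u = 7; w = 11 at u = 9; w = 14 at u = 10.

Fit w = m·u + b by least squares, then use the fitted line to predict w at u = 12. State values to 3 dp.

ŵ = 14.229

Setting ∂/∂m … = 0 gives: 307·m + 41·b = 413;  41·m + 7·b = 60.
(Σu·u = 307, Σu = 41, Σ1 = 7, Σu·w = 413, Σw = 60.)
Determinant 307·7 − 41² = 468.
m = (413·7 − 41·60)/468 = 431/468; b = (307·60 − 41·413)/468 = 1487/468.
At u = 12: ŵ = (431/468)·(12) + (1487/468)·(1) = 6659/468.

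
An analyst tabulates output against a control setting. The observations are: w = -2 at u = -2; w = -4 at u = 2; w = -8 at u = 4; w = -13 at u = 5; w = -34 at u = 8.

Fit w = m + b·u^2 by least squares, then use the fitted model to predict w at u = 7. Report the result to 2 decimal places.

MᵀM·[m, b]ᵀ = Mᵀw reads: 5·m + 113·b = -61;  113·m + 5009·b = -2653.
(Σ1 = 5, Σu^2 = 113, Σu^2·u^2 = 5009, Σw = -61, Σu^2·w = -2653.)
Determinant 5·5009 − 113² = 12276.
m = ((-61)·5009 − 113·(-2653))/12276 = -160/341; b = (5·(-2653) − 113·(-61))/12276 = -177/341.
At u = 7: ŵ = (-160/341)·(1) + (-177/341)·(49) = -803/31.

ŵ = -25.90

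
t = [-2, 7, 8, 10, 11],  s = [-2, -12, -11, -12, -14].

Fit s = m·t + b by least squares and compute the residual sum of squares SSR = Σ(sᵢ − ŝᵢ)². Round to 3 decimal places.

Sums needed: Σt·t = 338, Σt = 34, Σ1 = 5.
And Σt·s = -442, Σs = -51.
XᵀX·[m, b]ᵀ = Xᵀs becomes [[338, 34]; [34, 5]]·[m, b]ᵀ = [-442, -51]ᵀ.
Determinant 338·5 − 34² = 534.
m = ((-442)·5 − 34·(-51))/534 = -238/267; b = (338·(-51) − 34·(-442))/534 = -1105/267.
Residuals: 95/267, -433/267, 24/89, 281/267, -5/89; SSR = 1052/267.

SSR = 3.940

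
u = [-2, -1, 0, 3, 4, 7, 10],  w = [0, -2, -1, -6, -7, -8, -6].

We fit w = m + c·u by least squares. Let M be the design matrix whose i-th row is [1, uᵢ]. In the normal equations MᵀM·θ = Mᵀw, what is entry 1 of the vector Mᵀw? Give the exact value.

Entry 1 ↔ basis 1, so (Mᵀw)_{1} = Σᵢ wᵢ = (1)·(0) + (1)·(-2) + (1)·(-1) + (1)·(-6) + (1)·(-7) + (1)·(-8) + (1)·(-6) = -30.

-30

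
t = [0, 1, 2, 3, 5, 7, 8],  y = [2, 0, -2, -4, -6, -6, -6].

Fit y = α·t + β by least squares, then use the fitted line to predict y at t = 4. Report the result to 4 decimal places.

The normal system XᵀX·[α, β]ᵀ = Xᵀy is [[152, 26]; [26, 7]]·[α, β]ᵀ = [-136, -22]ᵀ.
Eliminating β: 7·(row 1) − 26·(row 2) gives 388·α = 7·(-136) − 26·(-22) = -380, so α = -95/97.
Then β = ((-22) − 26·(-95/97))/7 = 48/97.
At t = 4: ŷ = (-95/97)·(4) + (48/97)·(1) = -332/97.

ŷ = -3.4227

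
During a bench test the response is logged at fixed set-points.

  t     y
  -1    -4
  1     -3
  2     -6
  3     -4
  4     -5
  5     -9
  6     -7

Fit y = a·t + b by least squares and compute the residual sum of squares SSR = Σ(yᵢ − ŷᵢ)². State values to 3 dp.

SSR = 12.541

Sums needed: Σt·t = 92, Σt = 20, Σ1 = 7.
For Aᵀy: Σt·y = -130, Σy = -38.
So AᵀA·[a, b]ᵀ = Aᵀy: [[92, 20]; [20, 7]]·[a, b]ᵀ = [-130, -38]ᵀ.
Eliminating b: 7·(row 1) − 20·(row 2) gives 244·a = 7·(-130) − 20·(-38) = -150, so a = -75/122.
Then b = ((-38) − 20·(-75/122))/7 = -224/61.
Residuals: -115/122, 157/122, -67/61, 185/122, 69/61, -275/122, 22/61; SSR = 765/61.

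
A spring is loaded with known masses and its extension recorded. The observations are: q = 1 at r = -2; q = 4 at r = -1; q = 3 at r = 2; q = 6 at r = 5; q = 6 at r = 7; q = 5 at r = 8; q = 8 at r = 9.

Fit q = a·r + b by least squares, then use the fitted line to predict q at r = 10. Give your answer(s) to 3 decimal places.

Compute the Gram sums: Σr·r = 228, Σr = 28, Σ1 = 7.
For Mᵀq: Σr·q = 184, Σq = 33.
MᵀM·[a, b]ᵀ = Mᵀq becomes [[228, 28]; [28, 7]]·[a, b]ᵀ = [184, 33]ᵀ.
Determinant 228·7 − 28² = 812.
a = (184·7 − 28·33)/812 = 13/29; b = (228·33 − 28·184)/812 = 593/203.
At r = 10: q̂ = (13/29)·(10) + (593/203)·(1) = 1503/203.

q̂ = 7.404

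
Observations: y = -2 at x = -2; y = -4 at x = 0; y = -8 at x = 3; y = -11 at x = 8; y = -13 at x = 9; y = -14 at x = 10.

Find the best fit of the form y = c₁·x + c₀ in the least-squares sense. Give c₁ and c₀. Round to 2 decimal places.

c₁ = -0.96, c₀ = -4.18

Entries of MᵀM: Σx·x = 258, Σx = 28, Σ1 = 6.
Moment sums: Σx·y = -365, Σy = -52.
So MᵀM·[c₁, c₀]ᵀ = Mᵀy: [[258, 28]; [28, 6]]·[c₁, c₀]ᵀ = [-365, -52]ᵀ.
Δ = 258·6 − 28² = 764.
c₁ = ((-365)·6 − 28·(-52))/764 = -367/382; c₀ = (258·(-52) − 28·(-365))/764 = -799/191.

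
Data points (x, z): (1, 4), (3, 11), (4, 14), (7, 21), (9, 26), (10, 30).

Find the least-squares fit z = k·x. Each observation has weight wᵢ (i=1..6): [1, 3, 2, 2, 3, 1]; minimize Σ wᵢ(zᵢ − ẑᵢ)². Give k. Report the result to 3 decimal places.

k = 3.016

From the data, Σwᵢ·x·x = 501.
Moment sums: Σwᵢ·x·z = 1511.
So AᵀWA·[k]ᵀ = AᵀWz: [[501]]·[k]ᵀ = [1511]ᵀ.
k = 1511/501 = 3.01597.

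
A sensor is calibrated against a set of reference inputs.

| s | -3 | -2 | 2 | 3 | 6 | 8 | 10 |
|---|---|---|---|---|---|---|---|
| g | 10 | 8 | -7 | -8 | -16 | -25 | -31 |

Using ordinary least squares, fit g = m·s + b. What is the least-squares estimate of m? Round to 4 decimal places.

m = -3.1551

Normal-equation sums: Σs·s = 226, Σs = 24, Σ1 = 7.
For Mᵀg: Σs·g = -690, Σg = -69.
So MᵀM·[m, b]ᵀ = Mᵀg: [[226, 24]; [24, 7]]·[m, b]ᵀ = [-690, -69]ᵀ.
Determinant 226·7 − 24² = 1006.
m = ((-690)·7 − 24·(-69))/1006 = -1587/503; b = (226·(-69) − 24·(-690))/1006 = 483/503.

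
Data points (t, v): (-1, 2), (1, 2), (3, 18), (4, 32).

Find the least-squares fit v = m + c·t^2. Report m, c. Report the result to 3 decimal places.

m = 0.000, c = 2.000

Normal-equation sums: Σ1 = 4, Σt^2 = 27, Σt^2·t^2 = 339.
And Σv = 54, Σt^2·v = 678.
det = 4·339 − 27² = 627.
m = (54·339 − 27·678)/627 = 0; c = (4·678 − 27·54)/627 = 2.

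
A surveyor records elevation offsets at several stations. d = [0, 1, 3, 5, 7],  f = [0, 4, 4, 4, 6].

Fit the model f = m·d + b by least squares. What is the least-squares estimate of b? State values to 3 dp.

Sums needed: Σd·d = 84, Σd = 16, Σ1 = 5.
For Mᵀf: Σd·f = 78, Σf = 18.
Normal equations: [[84, 16]; [16, 5]]·[m, b]ᵀ = [78, 18]ᵀ.
det = 84·5 − 16² = 164.
m = (78·5 − 16·18)/164 = 51/82; b = (84·18 − 16·78)/164 = 66/41.

b = 1.610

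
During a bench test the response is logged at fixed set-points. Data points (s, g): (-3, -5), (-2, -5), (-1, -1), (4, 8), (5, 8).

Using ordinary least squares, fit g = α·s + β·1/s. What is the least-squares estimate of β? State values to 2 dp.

The normal system AᵀA·[α, β]ᵀ = Aᵀg is [[55, 5]; [5, 5269/3600]]·[α, β]ᵀ = [98, 263/30]ᵀ.
Δ = 55·(5269/3600) − 5² = 39959/720.
α = (98·(5269/3600) − 5·(263/30))/(39959/720) = 358562/199795; β = (55·(263/30) − 5·98)/(39959/720) = -5640/39959.

β = -0.14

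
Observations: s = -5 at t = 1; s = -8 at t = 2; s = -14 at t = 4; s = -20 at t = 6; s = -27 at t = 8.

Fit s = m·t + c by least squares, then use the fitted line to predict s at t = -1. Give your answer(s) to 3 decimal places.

ŝ = 1.402

Compute the Gram sums: Σt·t = 121, Σt = 21, Σ1 = 5.
Right-hand side: Σt·s = -413, Σs = -74.
XᵀX·[m, c]ᵀ = Xᵀs becomes [[121, 21]; [21, 5]]·[m, c]ᵀ = [-413, -74]ᵀ.
Determinant 121·5 − 21² = 164.
m = ((-413)·5 − 21·(-74))/164 = -511/164; c = (121·(-74) − 21·(-413))/164 = -281/164.
At t = -1: ŝ = (-511/164)·(-1) + (-281/164)·(1) = 115/82.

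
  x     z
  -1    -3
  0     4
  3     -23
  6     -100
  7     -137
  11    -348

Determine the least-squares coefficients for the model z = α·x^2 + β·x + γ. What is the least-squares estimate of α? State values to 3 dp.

The normal equations are: 18420·α + 1916·β + 216·γ = -52631;  1916·α + 216·β + 26·γ = -5453;  216·α + 26·β + 6·γ = -607.
(Σx^2·x^2 = 18420, Σx^2·x = 1916, Σx^2 = 216, Σx·x = 216, Σx = 26, Σ1 = 6, Σx^2·z = -52631, Σx·z = -5453, Σz = -607.)
Row-reducing yields α = -124285/41844, β = 29739/34870, γ = 107999/52305.

α = -2.970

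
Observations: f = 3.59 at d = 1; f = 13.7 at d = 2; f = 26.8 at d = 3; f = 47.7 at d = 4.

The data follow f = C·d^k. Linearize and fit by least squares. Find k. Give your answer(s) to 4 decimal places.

k = 1.8505

With ln fᵢ as the transformed response and ln dᵢ as the regressor:
AᵀA = [[3.6092, 3.1781]; [3.1781, 4]], rhs = [10.7849, 11.0489]ᵀ  (here Σln d = 3.1781, Σ(ln d)² = 3.6092, Σln f = 11.0489, Σln d·ln f = 10.7849).
Δ = 3.6092·4 − (3.1781)² = 4.3368; k = (10.7849·4 − 3.1781·11.0489)/4.3368 = 1.85054, ln C = (3.6092·11.0489 − 3.1781·10.7849)/4.3368 = 1.29194.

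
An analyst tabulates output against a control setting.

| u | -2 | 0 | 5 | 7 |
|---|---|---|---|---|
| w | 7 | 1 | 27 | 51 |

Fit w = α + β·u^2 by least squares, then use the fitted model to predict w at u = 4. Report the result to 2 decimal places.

Sums needed: Σ1 = 4, Σu^2 = 78, Σu^2·u^2 = 3042.
Right-hand side: Σw = 86, Σu^2·w = 3202.
MᵀM·[α, β]ᵀ = Mᵀw becomes [[4, 78]; [78, 3042]]·[α, β]ᵀ = [86, 3202]ᵀ.
Eliminating β: 3042·(row 1) − 78·(row 2) gives 6084·α = 3042·86 − 78·3202 = 11856, so α = 76/39.
Then β = (3202 − 78·(76/39))/3042 = 1525/1521.
At u = 4: ŵ = (76/39)·(1) + (1525/1521)·(16) = 27364/1521.

ŵ = 17.99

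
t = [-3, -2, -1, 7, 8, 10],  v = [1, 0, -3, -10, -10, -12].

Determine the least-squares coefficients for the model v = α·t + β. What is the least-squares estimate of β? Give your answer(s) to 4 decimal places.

β = -2.5854

Compute the Gram sums: Σt·t = 227, Σt = 19, Σ1 = 6.
Right-hand side: Σt·v = -270, Σv = -34.
Normal equations: [[227, 19]; [19, 6]]·[α, β]ᵀ = [-270, -34]ᵀ.
det = 227·6 − 19² = 1001.
α = ((-270)·6 − 19·(-34))/1001 = -974/1001; β = (227·(-34) − 19·(-270))/1001 = -2588/1001.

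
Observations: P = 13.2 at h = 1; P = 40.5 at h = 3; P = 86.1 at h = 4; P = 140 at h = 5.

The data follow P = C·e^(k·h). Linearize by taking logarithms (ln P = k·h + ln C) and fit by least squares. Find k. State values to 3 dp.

Taking logs, ln P = k·h + ln C, so regress ln P on h.
AᵀA = [[51.0000, 13.0000]; [13.0000, 4]], rhs = [56.2144, 15.6787]ᵀ  (here Σh = 13.0000, Σ(h)² = 51.0000, Σln P = 15.6787, Σh·ln P = 56.2144).
Solving (det = 35.0000): k = 0.60099, ln C = 1.96644.

k = 0.601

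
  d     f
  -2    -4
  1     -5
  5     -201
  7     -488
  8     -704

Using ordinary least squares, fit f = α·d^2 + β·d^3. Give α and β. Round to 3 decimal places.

α = -3.021, β = -0.996

Forming AᵀA = [[7139, 52669]; [52669, 395483]] and Aᵀf = [-74014, -552930]ᵀ gives AᵀA·[α, β]ᵀ = Aᵀf.
det = 7139·395483 − 52669² = 49329576.
α = ((-74014)·395483 − 52669·(-552930))/49329576 = -18626074/6166197; β = (7139·(-552930) − 52669·(-74014))/49329576 = -6140488/6166197.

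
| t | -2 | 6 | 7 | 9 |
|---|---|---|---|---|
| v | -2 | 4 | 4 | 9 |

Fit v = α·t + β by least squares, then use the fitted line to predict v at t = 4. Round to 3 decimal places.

v̂ = 2.864

The normal system AᵀA·[α, β]ᵀ = Aᵀv is [[170, 20]; [20, 4]]·[α, β]ᵀ = [137, 15]ᵀ.
Eliminating β: 4·(row 1) − 20·(row 2) gives 280·α = 4·137 − 20·15 = 248, so α = 31/35.
Then β = (15 − 20·(31/35))/4 = -19/28.
At t = 4: v̂ = (31/35)·(4) + (-19/28)·(1) = 401/140.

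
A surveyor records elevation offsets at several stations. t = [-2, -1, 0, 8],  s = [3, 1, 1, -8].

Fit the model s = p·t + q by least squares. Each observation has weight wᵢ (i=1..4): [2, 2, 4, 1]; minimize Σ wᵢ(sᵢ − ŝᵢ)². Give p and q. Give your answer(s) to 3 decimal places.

p = -1.073, q = 0.683

Compute the Gram sums: Σwᵢ·t·t = 74, Σwᵢ·t = 2, Σwᵢ·1 = 9.
For MᵀWs: Σwᵢ·t·s = -78, Σwᵢ·s = 4.
Δ = 74·9 − 2² = 662.
p = ((-78)·9 − 2·4)/662 = -355/331; q = (74·4 − 2·(-78))/662 = 226/331.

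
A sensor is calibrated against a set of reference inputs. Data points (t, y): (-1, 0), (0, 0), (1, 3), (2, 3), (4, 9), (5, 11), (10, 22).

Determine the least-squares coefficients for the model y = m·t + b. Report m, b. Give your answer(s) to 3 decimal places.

The normal equations are: 147·m + 21·b = 320;  21·m + 7·b = 48.
Δ = 147·7 − 21² = 588.
m = (320·7 − 21·48)/588 = 44/21; b = (147·48 − 21·320)/588 = 4/7.

m = 2.095, b = 0.571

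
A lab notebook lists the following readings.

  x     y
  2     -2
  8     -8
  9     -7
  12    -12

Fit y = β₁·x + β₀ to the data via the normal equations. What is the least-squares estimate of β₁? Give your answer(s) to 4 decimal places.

β₁ = -0.9526

Setting ∂/∂β₁ … = 0 gives: 293·β₁ + 31·β₀ = -275;  31·β₁ + 4·β₀ = -29.
Eliminating β₀: 4·(row 1) − 31·(row 2) gives 211·β₁ = 4·(-275) − 31·(-29) = -201, so β₁ = -201/211.
Then β₀ = ((-29) − 31·(-201/211))/4 = 28/211.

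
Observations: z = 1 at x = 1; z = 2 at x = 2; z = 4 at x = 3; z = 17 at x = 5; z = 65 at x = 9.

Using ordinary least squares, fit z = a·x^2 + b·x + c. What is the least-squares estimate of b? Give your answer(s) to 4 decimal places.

From the data, Σx^2·x^2 = 7284, Σx^2·x = 890, Σx^2 = 120, Σx·x = 120, Σx = 20, Σ1 = 5.
And Σx^2·z = 5735, Σx·z = 687, Σz = 89.
So MᵀM·[a, b, c]ᵀ = Mᵀz: [[7284, 890, 120]; [890, 120, 20]; [120, 20, 5]]·[a, b, c]ᵀ = [5735, 687, 89]ᵀ.
Row-reducing yields a = 825/806, b = -8933/4030, c = 4233/2015.

b = -2.2166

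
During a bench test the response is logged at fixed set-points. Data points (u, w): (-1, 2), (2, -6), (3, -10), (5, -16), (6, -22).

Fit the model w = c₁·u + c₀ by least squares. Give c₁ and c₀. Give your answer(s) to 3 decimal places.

c₁ = -3.333, c₀ = -0.400

Forming AᵀA = [[75, 15]; [15, 5]] and Aᵀw = [-256, -52]ᵀ gives AᵀA·[c₁, c₀]ᵀ = Aᵀw.
Δ = 75·5 − 15² = 150.
c₁ = ((-256)·5 − 15·(-52))/150 = -10/3; c₀ = (75·(-52) − 15·(-256))/150 = -2/5.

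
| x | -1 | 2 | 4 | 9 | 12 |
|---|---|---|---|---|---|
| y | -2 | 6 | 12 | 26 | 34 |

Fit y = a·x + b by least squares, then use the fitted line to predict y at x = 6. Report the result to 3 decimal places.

ŷ = 17.430

Compute the Gram sums: Σx·x = 246, Σx = 26, Σ1 = 5.
And Σx·y = 704, Σy = 76.
Eliminating b: 5·(row 1) − 26·(row 2) gives 554·a = 5·704 − 26·76 = 1544, so a = 772/277.
Then b = (76 − 26·(772/277))/5 = 196/277.
At x = 6: ŷ = (772/277)·(6) + (196/277)·(1) = 4828/277.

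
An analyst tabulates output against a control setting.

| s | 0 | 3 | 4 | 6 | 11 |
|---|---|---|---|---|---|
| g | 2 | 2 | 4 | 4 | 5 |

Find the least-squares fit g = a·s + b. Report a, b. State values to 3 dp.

a = 0.290, b = 2.006

Forming AᵀA = [[182, 24]; [24, 5]] and Aᵀg = [101, 17]ᵀ gives AᵀA·[a, b]ᵀ = Aᵀg.
Δ = 182·5 − 24² = 334.
a = (101·5 − 24·17)/334 = 97/334; b = (182·17 − 24·101)/334 = 335/167.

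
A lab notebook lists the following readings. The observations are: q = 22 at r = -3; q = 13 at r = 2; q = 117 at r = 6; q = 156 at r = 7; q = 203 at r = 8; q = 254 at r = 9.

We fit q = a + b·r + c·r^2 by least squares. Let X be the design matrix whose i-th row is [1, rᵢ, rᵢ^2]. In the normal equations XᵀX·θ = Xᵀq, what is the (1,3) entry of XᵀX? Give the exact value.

Row 1 ↔ basis 1, column 3 ↔ basis r^2, so (XᵀX)_{1,3} = Σᵢ r^2 = (1)·(9) + (1)·(4) + (1)·(36) + (1)·(49) + (1)·(64) + (1)·(81) = 243.

243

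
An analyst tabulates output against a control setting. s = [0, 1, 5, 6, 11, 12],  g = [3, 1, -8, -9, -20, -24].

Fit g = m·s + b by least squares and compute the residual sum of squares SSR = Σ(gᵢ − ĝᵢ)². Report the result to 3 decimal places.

SSR = 2.589

Forming XᵀX = [[327, 35]; [35, 6]] and Xᵀg = [-601, -57]ᵀ gives XᵀX·[m, b]ᵀ = Xᵀg.
det = 327·6 − 35² = 737.
m = ((-601)·6 − 35·(-57))/737 = -1611/737; b = (327·(-57) − 35·(-601))/737 = 2396/737.
Residuals: -185/737, -48/737, -237/737, 637/737, 585/737, -752/737; SSR = 1908/737.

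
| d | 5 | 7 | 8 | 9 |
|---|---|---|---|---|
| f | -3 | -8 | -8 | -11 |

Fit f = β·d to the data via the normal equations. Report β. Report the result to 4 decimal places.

Normal-equation sums: Σd·d = 219.
Moment sums: Σd·f = -234.
MᵀM·[β]ᵀ = Mᵀf becomes [[219]]·[β]ᵀ = [-234]ᵀ.
β = (-234)/219 = -1.06849.

β = -1.0685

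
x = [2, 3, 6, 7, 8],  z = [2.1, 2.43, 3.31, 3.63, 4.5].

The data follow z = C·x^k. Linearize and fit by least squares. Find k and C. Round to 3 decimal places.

Linearized form: ln z = k·ln x + ln C. From the 5 transformed points,
Σln x = 7.6089, Σ(ln x)² = 13.0084, Σln z = 5.6201, Σln x·ln z = 9.2707.
Equations: 13.0084·k + 7.6089·ln C = 9.2707;  7.6089·k + 5·ln C = 5.6201.
Δ = 13.0084·5 − (7.6089)² = 7.1473; k = (9.2707·5 − 7.6089·5.6201)/7.1473 = 0.50245, ln C = (13.0084·5.6201 − 7.6089·9.2707)/7.1473 = 0.35940, so C = exp(0.35940) = 1.43248.

k = 0.502, C = 1.432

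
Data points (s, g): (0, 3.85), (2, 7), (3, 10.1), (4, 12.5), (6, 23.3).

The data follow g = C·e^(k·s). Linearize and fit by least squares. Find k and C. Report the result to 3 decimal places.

With ln gᵢ as the transformed response and sᵢ as the regressor:
Sums: Σs = 15.0000, Σ(s)² = 65.0000, Σln g = 11.2807, Σs·ln g = 39.8231.
Normal system: [[65.0000, 15.0000]; [15.0000, 5]]·[k, ln C]ᵀ = [39.8231, 11.2807]ᵀ.
Solving (det = 100.0000): k = 0.29905, ln C = 1.35900, so C = exp(1.35900) = 3.89228.

k = 0.299, C = 3.892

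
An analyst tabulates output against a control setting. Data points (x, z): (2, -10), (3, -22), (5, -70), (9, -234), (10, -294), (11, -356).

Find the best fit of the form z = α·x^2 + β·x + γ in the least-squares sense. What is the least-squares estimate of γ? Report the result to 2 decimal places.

Normal-equation sums: Σx^2·x^2 = 31924, Σx^2·x = 3220, Σx^2 = 340, Σx·x = 340, Σx = 40, Σ1 = 6.
Right-hand side: Σx^2·z = -93418, Σx·z = -9398, Σz = -986.
So AᵀA·[α, β, γ]ᵀ = Aᵀz: [[31924, 3220, 340]; [3220, 340, 40]; [340, 40, 6]]·[α, β, γ]ᵀ = [-93418, -9398, -986]ᵀ.
Row-reducing yields α = -103/33, β = 679/330, γ = -13/11.

γ = -1.18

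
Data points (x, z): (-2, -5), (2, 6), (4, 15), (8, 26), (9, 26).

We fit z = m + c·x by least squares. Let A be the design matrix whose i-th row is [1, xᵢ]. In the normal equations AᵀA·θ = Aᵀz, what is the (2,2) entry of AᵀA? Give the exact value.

169

Row 2 ↔ basis x, column 2 ↔ basis x, so (AᵀA)_{2,2} = Σᵢ (x)·(x) = (-2)·(-2) + (2)·(2) + (4)·(4) + (8)·(8) + (9)·(9) = 169.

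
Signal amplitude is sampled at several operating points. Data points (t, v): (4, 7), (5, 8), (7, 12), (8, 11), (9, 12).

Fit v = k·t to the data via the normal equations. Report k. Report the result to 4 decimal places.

From the data, Σt·t = 235.
And Σt·v = 348.
Normal equations: [[235]]·[k]ᵀ = [348]ᵀ.
k = 348/235 = 1.48085.

k = 1.4809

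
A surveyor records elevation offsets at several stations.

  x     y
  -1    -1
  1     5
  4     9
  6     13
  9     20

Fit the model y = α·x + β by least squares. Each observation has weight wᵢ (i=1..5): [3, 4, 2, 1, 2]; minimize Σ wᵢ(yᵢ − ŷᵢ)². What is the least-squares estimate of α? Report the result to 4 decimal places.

The normal equations are: 237·α + 33·β = 533;  33·α + 12·β = 88.
(Σwᵢ·x·x = 237, Σwᵢ·x = 33, Σwᵢ·1 = 12, Σwᵢ·x·y = 533, Σwᵢ·y = 88.)
Eliminating β: 12·(row 1) − 33·(row 2) gives 1755·α = 12·533 − 33·88 = 3492, so α = 388/195.
Then β = (88 − 33·(388/195))/12 = 121/65.

α = 1.9897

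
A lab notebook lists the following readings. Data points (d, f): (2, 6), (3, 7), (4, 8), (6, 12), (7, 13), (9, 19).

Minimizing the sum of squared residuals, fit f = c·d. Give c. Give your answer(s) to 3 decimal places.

c = 2.046

XᵀX·[c]ᵀ = Xᵀf reads: 195·c = 399.
c = 399/195 = 2.04615.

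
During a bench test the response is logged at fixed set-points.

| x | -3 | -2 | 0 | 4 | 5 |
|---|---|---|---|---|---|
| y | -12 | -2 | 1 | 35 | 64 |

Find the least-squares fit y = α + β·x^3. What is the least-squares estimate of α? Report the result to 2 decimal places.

Sums needed: Σ1 = 5, Σx^3 = 154, Σx^3·x^3 = 20514.
For Aᵀy: Σy = 86, Σx^3·y = 10580.
Eliminating β: 20514·(row 1) − 154·(row 2) gives 78854·α = 20514·86 − 154·10580 = 134884, so α = 67442/39427.
Then β = (10580 − 154·(67442/39427))/20514 = 19828/39427.

α = 1.71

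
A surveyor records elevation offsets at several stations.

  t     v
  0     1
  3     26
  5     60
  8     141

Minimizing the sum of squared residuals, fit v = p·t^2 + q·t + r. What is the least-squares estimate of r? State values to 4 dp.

r = 1.1176

AᵀA·[p, q, r]ᵀ = Aᵀv reads: 4802·p + 664·q + 98·r = 10758;  664·p + 98·q + 16·r = 1506;  98·p + 16·q + 4·r = 228.
Solving the 3×3 system (Gaussian elimination) gives p = 28/15, q = 647/255, r = 19/17.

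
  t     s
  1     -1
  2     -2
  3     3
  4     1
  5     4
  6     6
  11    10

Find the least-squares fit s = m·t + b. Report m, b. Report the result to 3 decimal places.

The normal equations are: 212·m + 32·b = 174;  32·m + 7·b = 21.
Eliminating b: 7·(row 1) − 32·(row 2) gives 460·m = 7·174 − 32·21 = 546, so m = 273/230.
Then b = (21 − 32·(273/230))/7 = -279/115.

m = 1.187, b = -2.426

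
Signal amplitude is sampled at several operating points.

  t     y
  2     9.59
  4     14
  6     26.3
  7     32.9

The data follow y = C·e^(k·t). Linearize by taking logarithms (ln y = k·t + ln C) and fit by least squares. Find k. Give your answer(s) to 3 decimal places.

k = 0.254

Let Y = ln y. Fitting Y = k·t + ln C by least squares:
XᵀX = [[105.0000, 19.0000]; [19.0000, 4]], rhs = [59.1494, 11.6628]ᵀ  (here Σt = 19.0000, Σ(t)² = 105.0000, Σln y = 11.6628, Σt·ln y = 59.1494).
Slope k = (n·Σt·ln y − Σt·Σln y)/(n·Σ(t)² − (Σt)²) = (4·59.1494 − 19.0000·11.6628)/59.0000 = 0.25431; ln C = (Σln y − k·Σt)/n = 1.70776.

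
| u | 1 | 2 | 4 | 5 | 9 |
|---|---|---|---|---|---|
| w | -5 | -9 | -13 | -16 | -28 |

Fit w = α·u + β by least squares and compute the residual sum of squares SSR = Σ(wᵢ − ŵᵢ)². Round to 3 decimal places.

Compute the Gram sums: Σu·u = 127, Σu = 21, Σ1 = 5.
For Aᵀw: Σu·w = -407, Σw = -71.
AᵀA·[α, β]ᵀ = Aᵀw becomes [[127, 21]; [21, 5]]·[α, β]ᵀ = [-407, -71]ᵀ.
Δ = 127·5 − 21² = 194.
α = ((-407)·5 − 21·(-71))/194 = -272/97; β = (127·(-71) − 21·(-407))/194 = -235/97.
Residuals: 22/97, -94/97, 62/97, 43/97, -33/97; SSR = 166/97.

SSR = 1.711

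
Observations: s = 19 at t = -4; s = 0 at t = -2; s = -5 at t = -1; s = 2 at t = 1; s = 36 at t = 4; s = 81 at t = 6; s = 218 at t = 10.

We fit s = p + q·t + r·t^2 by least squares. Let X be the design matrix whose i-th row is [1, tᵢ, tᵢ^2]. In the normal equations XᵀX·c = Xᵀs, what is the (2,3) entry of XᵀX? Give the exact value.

Row 2 ↔ basis t, column 3 ↔ basis t^2, so (XᵀX)_{2,3} = Σᵢ (t)·(t^2) = (-4)·(16) + (-2)·(4) + (-1)·(1) + (1)·(1) + (4)·(16) + (6)·(36) + (10)·(100) = 1208.

1208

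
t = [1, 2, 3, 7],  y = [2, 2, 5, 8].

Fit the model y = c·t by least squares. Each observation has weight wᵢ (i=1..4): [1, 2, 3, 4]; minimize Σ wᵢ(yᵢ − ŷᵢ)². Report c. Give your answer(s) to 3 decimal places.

c = 1.203

Entries of MᵀWM: Σwᵢ·t·t = 232.
Right-hand side: Σwᵢ·t·y = 279.
MᵀWM·[c]ᵀ = MᵀWy becomes [[232]]·[c]ᵀ = [279]ᵀ.
c = 279/232 = 1.20259.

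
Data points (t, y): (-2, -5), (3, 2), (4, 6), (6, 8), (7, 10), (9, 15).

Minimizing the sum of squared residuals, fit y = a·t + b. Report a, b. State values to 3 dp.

a = 1.782, b = -2.020

Normal-equation sums: Σt·t = 195, Σt = 27, Σ1 = 6.
Moment sums: Σt·y = 293, Σy = 36.
det = 195·6 − 27² = 441.
a = (293·6 − 27·36)/441 = 262/147; b = (195·36 − 27·293)/441 = -99/49.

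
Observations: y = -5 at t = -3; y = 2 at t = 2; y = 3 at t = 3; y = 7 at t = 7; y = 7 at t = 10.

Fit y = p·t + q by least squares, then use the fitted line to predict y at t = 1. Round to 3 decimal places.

ŷ = 0.142

Sums needed: Σt·t = 171, Σt = 19, Σ1 = 5.
Right-hand side: Σt·y = 147, Σy = 14.
Normal equations: [[171, 19]; [19, 5]]·[p, q]ᵀ = [147, 14]ᵀ.
Δ = 171·5 − 19² = 494.
p = (147·5 − 19·14)/494 = 469/494; q = (171·14 − 19·147)/494 = -21/26.
At t = 1: ŷ = (469/494)·(1) + (-21/26)·(1) = 35/247.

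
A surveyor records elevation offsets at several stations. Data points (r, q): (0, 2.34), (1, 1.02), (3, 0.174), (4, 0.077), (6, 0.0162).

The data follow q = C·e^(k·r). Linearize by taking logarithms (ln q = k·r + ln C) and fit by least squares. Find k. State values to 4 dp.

k = -0.8349

Taking logs, ln q = k·r + ln C, so regress ln q on r.
Σr = 14.0000, Σ(r)² = 62.0000, Σln q = -7.5654, Σr·ln q = -40.2186.
Normal system: [[62.0000, 14.0000]; [14.0000, 5]]·[k, ln C]ᵀ = [-40.2186, -7.5654]ᵀ.
Δ = 62.0000·5 − (14.0000)² = 114.0000; k = (-40.2186·5 − 14.0000·-7.5654)/114.0000 = -0.83488, ln C = (62.0000·-7.5654 − 14.0000·-40.2186)/114.0000 = 0.82458.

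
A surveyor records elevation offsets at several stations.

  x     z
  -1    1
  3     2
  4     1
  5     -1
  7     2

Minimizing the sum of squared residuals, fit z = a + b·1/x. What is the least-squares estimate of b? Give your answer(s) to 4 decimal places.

b = 0.0618

From the data, Σ1 = 5, Σ1/x = -31/420, Σ1/x·1/x = 217681/176400.
And Σz = 5, Σ1/x·z = 1/420.
Normal equations: [[5, -31/420]; [-31/420, 217681/176400]]·[a, b]ᵀ = [5, 1/420]ᵀ.
Δ = 5·(217681/176400) − (-31/420)² = 271861/44100.
a = (5·(217681/176400) − (-31/420)·(1/420))/(271861/44100) = 272109/271861; b = (5·(1/420) − (-31/420)·5)/(271861/44100) = 16800/271861.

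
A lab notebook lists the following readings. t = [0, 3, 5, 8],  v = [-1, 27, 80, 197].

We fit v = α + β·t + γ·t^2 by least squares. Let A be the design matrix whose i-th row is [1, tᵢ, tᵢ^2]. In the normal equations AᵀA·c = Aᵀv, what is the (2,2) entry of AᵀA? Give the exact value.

Row 2 ↔ basis t, column 2 ↔ basis t, so (AᵀA)_{2,2} = Σᵢ (t)·(t) = (0)·(0) + (3)·(3) + (5)·(5) + (8)·(8) = 98.

98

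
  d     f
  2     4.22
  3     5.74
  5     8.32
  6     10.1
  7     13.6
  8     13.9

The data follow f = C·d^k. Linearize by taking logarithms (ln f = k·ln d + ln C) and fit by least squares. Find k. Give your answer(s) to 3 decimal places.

k = 0.881

Let Y = ln f. Fitting Y = k·ln d + ln C by least squares:
Σln d = 9.2183, Σ(ln d)² = 15.5987, Σln f = 12.8605, Σln d·ln f = 21.0230.
Equations: 15.5987·k + 9.2183·ln C = 21.0230;  9.2183·k + 6·ln C = 12.8605.
Slope k = (n·Σln d·ln f − Σln d·Σln f)/(n·Σ(ln d)² − (Σln d)²) = (6·21.0230 − 9.2183·12.8605)/8.6152 = 0.88057; ln C = (Σln f − k·Σln d)/n = 0.79052.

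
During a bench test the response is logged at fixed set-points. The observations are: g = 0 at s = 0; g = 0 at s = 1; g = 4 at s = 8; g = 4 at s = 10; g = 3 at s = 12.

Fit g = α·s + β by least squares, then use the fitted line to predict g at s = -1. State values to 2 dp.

ĝ = -0.25

AᵀA·[α, β]ᵀ = Aᵀg reads: 309·α + 31·β = 108;  31·α + 5·β = 11.
(Σs·s = 309, Σs = 31, Σ1 = 5, Σs·g = 108, Σg = 11.)
Eliminating β: 5·(row 1) − 31·(row 2) gives 584·α = 5·108 − 31·11 = 199, so α = 199/584.
Then β = (11 − 31·(199/584))/5 = 51/584.
At s = -1: ĝ = (199/584)·(-1) + (51/584)·(1) = -37/146.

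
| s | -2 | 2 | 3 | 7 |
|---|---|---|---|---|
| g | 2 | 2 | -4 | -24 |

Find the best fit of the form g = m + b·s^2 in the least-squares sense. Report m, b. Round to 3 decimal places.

m = 3.263, b = -0.561

Normal-equation sums: Σ1 = 4, Σs^2 = 66, Σs^2·s^2 = 2514.
And Σg = -24, Σs^2·g = -1196.
So XᵀX·[m, b]ᵀ = Xᵀg: [[4, 66]; [66, 2514]]·[m, b]ᵀ = [-24, -1196]ᵀ.
Eliminating b: 2514·(row 1) − 66·(row 2) gives 5700·m = 2514·(-24) − 66·(-1196) = 18600, so m = 62/19.
Then b = ((-1196) − 66·(62/19))/2514 = -32/57.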